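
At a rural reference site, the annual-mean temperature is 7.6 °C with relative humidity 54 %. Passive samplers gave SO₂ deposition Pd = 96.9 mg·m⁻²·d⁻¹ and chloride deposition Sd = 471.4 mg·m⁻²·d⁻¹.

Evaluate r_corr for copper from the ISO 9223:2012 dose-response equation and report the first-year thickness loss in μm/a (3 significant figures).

r_corr = 0.859 μm/a

copper: T≤10 °C ⇒ hinge +0.126·(7.6−10) = -0.3024
  sulphur-dioxide contribution → 0.3112 μm/a
  chloride contribution → 0.5477 μm/a
  total first-year rate 0.8589 μm/a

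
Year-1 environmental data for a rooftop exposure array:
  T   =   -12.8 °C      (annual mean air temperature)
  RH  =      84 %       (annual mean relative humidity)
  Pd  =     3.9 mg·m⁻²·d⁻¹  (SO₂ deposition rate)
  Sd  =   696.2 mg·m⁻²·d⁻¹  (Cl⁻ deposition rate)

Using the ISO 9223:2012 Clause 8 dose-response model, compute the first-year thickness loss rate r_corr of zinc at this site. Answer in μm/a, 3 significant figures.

r_corr = 0.952 μm/a

zinc: T≤10 °C ⇒ hinge +0.038·(-12.8−10) = -0.8664
  sulphur-dioxide contribution → 0.4704 μm/a
  chloride contribution → 0.4816 μm/a
  total first-year rate 0.9521 μm/a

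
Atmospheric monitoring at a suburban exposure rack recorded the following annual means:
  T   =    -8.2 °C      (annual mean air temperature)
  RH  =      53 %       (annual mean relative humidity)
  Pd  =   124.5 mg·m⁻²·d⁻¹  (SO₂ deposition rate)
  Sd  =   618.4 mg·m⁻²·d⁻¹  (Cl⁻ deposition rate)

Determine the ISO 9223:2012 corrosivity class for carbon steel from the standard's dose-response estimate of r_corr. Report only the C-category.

C3

carbon steel: T≤10 °C ⇒ hinge +0.150·(-8.2−10) = -2.7300
  sulphur-dioxide contribution → 4.094 μm/a
  chloride contribution → 22.72 μm/a
  total first-year rate 26.81 μm/a
26.8 μm/a falls in (25, 50] for carbon steel → category C3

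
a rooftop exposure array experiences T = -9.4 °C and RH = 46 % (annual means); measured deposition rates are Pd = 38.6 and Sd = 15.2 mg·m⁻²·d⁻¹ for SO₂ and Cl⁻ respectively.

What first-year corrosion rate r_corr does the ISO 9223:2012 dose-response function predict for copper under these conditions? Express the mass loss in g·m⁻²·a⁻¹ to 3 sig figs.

r_corr = 0.794 g·m⁻²·a⁻¹

copper: f(T) = +0.126·(T−10) [T≤10 °C] = -2.4444
  SO₂ term: 0.0053·38.6^0.26·exp(0.059·46-2.4444) = 0.01794
  Cl⁻ term: 0.01025·15.2^0.27·exp(0.036·46+0.049·-9.4) = 0.07063
  r_corr = 0.01794 + 0.07063 = 0.08857 μm/a
Convert to mass loss: 0.08857 μm/a × 8.96 g/cm³ = 0.7936 g·m⁻²·a⁻¹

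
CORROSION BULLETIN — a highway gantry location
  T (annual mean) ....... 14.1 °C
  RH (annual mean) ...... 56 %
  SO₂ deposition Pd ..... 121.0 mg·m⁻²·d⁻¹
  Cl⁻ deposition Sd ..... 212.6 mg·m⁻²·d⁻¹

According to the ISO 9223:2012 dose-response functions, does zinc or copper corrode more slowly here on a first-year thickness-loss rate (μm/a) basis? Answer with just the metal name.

copper

zinc: T>10 °C ⇒ hinge -0.071·(14.1−10) = -0.2911
  Pd branch = 0.0129·Pd^0.44·e^(0.046·RH+f) = 1.046 μm/a
  Sd branch = 0.0175·Sd^0.57·e^(0.008·RH+0.085·T) = 1.927 μm/a
  sum: 1.046 + 1.927 → r_corr = 2.972 μm/a
copper: temperature factor f = -0.080·(4.1) = -0.3280
  Pd branch = 0.0053·Pd^0.26·e^(0.059·RH+f) = 0.3616 μm/a
  Cl⁻ term: 0.01025·212.6^0.27·exp(0.036·56+0.049·14.1) = 0.6528
  r_corr = 0.3616 + 0.6528 = 1.014 μm/a
Ordering by μm/a: zinc (2.97) > copper (1.01)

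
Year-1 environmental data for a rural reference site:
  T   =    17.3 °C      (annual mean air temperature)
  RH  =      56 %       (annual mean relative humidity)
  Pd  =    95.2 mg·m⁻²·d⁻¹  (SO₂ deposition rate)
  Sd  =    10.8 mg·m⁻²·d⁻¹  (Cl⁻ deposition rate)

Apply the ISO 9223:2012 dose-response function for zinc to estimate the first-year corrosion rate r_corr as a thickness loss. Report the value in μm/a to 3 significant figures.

r_corr = 1.21 μm/a

zinc: f(T) = -0.071·(T−10) [T>10 °C] = -0.5183
  sulphur-dioxide contribution → 0.7496 μm/a
  chloride contribution → 0.4627 μm/a
  total first-year rate 1.212 μm/a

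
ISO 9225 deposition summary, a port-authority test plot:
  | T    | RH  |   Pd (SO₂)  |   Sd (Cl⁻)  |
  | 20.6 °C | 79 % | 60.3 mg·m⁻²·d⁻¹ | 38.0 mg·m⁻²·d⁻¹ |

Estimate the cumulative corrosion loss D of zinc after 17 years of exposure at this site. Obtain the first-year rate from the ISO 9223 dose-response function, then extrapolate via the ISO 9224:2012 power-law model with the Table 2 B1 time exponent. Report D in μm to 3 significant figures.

zinc: temperature factor f = -0.071·(10.6) = -0.7526
  SO₂ term: 0.0129·60.3^0.44·exp(0.046·79-0.7526) = 1.397
  Sd branch = 0.0175·Sd^0.57·e^(0.008·RH+0.085·T) = 1.508 μm/a
  r_corr = 1.397 + 1.508 = 2.905 μm/a
Long-term exponent b (ISO 9224 Table 2, B1) = 0.813
  D(17) = 2.905 × 17^0.813 = 2.905 × 10.01 = 29.08 μm

D(17) = 29.1 μm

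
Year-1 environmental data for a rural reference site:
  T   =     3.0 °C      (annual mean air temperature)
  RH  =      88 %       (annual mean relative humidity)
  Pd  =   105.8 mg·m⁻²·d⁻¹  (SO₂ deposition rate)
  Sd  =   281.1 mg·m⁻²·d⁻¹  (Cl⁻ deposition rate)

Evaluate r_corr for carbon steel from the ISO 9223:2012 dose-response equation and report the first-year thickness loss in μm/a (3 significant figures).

carbon steel: f(T) = +0.150·(T−10) [T≤10 °C] = -1.0500
  Pd branch = 1.77·Pd^0.52·e^(0.02·RH+f) = 40.65 μm/a
  Cl⁻ term: 0.102·281.1^0.62·exp(0.033·88+0.04·3.0) = 69.22
  r_corr = 40.65 + 69.22 = 109.9 μm/a

r_corr = 110 μm/a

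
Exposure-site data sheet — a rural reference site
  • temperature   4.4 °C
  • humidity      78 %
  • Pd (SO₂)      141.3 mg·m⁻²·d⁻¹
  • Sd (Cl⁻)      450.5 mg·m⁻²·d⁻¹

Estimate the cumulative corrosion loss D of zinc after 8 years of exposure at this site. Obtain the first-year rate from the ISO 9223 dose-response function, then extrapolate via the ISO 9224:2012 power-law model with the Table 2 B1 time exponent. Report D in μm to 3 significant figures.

zinc: f(T) = +0.038·(T−10) [T≤10 °C] = -0.2128
  Pd branch = 0.0129·Pd^0.44·e^(0.046·RH+f) = 3.33 μm/a
  Sd branch = 0.0175·Sd^0.57·e^(0.008·RH+0.085·T) = 1.546 μm/a
  sum: 3.33 + 1.546 → r_corr = 4.876 μm/a
Power-law: D(8) = r_corr · 8^0.813
  D(8) = 4.876 × 8^0.813 = 4.876 × 5.423 = 26.44 μm

D(8) = 26.4 μm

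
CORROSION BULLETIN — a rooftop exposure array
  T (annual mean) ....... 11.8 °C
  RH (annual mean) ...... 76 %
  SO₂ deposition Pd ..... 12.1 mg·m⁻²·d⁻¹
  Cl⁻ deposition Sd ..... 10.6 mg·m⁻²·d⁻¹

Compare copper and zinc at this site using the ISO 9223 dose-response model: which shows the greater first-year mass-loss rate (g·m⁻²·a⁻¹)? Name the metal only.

copper: T>10 °C ⇒ hinge -0.080·(11.8−10) = -0.1440
  Pd branch = 0.0053·Pd^0.26·e^(0.059·RH+f) = 0.7774 μm/a
  Sd branch = 0.01025·Sd^0.27·e^(0.036·RH+0.049·T) = 0.5332 μm/a
  sum: 0.7774 + 0.5332 → r_corr = 1.311 μm/a
  mass loss = 1.311 μm/a × 8.96 g/cm³ = 11.74 g·m⁻²·a⁻¹
zinc: f(T) = -0.071·(T−10) [T>10 °C] = -0.1278
  Pd branch = 0.0129·Pd^0.44·e^(0.046·RH+f) = 1.122 μm/a
  Cl⁻ term: 0.0175·10.6^0.57·exp(0.008·76+0.085·11.8) = 0.3366
  r_corr = 1.122 + 0.3366 = 1.458 μm/a
  mass loss = 1.458 μm/a × 7.14 g/cm³ = 10.41 g·m⁻²·a⁻¹
Ordering by g·m⁻²·a⁻¹: copper (11.7) > zinc (10.4)

copper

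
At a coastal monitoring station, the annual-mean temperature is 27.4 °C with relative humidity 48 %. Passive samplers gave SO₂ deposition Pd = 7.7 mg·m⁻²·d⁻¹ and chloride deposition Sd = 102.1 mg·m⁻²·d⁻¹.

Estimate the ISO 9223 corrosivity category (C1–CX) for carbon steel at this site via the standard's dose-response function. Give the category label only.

C3

carbon steel: temperature factor f = -0.054·(17.4) = -0.9396
  SO₂ term: 1.77·7.7^0.52·exp(0.02·48-0.9396) = 5.222
  Cl⁻ term: 0.102·102.1^0.62·exp(0.033·48+0.04·27.4) = 26.19
  r_corr = 5.222 + 26.19 = 31.41 μm/a
31.4 μm/a falls in (25, 50] for carbon steel → category C3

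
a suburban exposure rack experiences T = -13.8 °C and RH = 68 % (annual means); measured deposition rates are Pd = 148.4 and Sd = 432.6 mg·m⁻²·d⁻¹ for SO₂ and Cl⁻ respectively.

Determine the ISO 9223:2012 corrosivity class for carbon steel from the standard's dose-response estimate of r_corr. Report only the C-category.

carbon steel: temperature factor f = +0.150·(-23.8) = -3.5700
  sulphur-dioxide contribution → 2.614 μm/a
  chloride contribution → 23.87 μm/a
  total first-year rate 26.48 μm/a
26.5 μm/a falls in (25, 50] for carbon steel → category C3

C3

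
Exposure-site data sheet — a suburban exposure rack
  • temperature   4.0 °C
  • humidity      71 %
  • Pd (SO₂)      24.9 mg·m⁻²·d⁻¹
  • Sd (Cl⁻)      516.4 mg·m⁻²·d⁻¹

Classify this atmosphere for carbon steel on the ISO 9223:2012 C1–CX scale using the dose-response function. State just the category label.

C4

carbon steel: temperature factor f = +0.150·(-6.0) = -0.9000
  SO₂ term: 1.77·24.9^0.52·exp(0.02·71-0.9000) = 15.84
  Cl⁻ term: 0.102·516.4^0.62·exp(0.033·71+0.04·4.0) = 59.94
  sum: 15.84 + 59.94 → r_corr = 75.78 μm/a
Category bounds: 50…80 μm/a bracket r_corr ⇒ C4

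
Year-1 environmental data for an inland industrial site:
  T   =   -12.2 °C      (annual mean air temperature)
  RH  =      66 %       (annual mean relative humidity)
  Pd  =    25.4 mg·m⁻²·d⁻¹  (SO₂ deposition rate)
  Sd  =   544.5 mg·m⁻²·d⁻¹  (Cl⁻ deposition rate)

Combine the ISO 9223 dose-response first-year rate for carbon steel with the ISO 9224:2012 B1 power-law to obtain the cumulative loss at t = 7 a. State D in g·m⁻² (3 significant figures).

carbon steel: temperature factor f = +0.150·(-22.2) = -3.3300
  Pd branch = 1.77·Pd^0.52·e^(0.02·RH+f) = 1.275 μm/a
  Sd branch = 0.102·Sd^0.62·e^(0.033·RH+0.04·T) = 27.47 μm/a
  r_corr = 1.275 + 27.47 = 28.75 μm/a
ISO 9224: D(t) = r_corr · t^b with b = 0.523 (carbon steel, B1)
  D(7) = 28.75 × 7^0.523 = 28.75 × 2.767 = 79.54 μm
  Mass loss = 79.54 μm × 7.85 g/cm³ = 624.4 g·m⁻²

D(7) = 624 g·m⁻²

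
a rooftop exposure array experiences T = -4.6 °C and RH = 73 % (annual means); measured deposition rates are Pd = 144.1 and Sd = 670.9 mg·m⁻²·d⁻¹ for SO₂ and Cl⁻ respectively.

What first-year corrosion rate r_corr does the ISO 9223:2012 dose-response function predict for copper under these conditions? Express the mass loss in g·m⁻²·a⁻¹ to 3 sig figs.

copper: f(T) = +0.126·(T−10) [T≤10 °C] = -1.8396
  SO₂ term: 0.0053·144.1^0.26·exp(0.059·73-1.8396) = 0.2276
  Cl⁻ term: 0.01025·670.9^0.27·exp(0.036·73+0.049·-4.6) = 0.6567
  sum: 0.2276 + 0.6567 → r_corr = 0.8843 μm/a
Convert to mass loss: 0.8843 μm/a × 8.96 g/cm³ = 7.923 g·m⁻²·a⁻¹

r_corr = 7.92 g·m⁻²·a⁻¹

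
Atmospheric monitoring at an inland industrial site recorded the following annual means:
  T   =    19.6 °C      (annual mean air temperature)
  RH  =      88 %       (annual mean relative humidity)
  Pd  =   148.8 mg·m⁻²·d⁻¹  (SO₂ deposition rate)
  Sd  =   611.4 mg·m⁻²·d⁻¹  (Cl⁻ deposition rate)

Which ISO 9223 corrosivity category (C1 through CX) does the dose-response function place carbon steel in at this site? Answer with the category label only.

CX

carbon steel: f(T) = -0.054·(T−10) [T>10 °C] = -0.5184
  Pd branch = 1.77·Pd^0.52·e^(0.02·RH+f) = 82.59 μm/a
  Cl⁻ term: 0.102·611.4^0.62·exp(0.033·88+0.04·19.6) = 217.7
  sum: 82.59 + 217.7 → r_corr = 300.3 μm/a
ISO 9223 Table 2 (carbon steel): 200 < 300 ≤ 700 μm/a ⇒ CX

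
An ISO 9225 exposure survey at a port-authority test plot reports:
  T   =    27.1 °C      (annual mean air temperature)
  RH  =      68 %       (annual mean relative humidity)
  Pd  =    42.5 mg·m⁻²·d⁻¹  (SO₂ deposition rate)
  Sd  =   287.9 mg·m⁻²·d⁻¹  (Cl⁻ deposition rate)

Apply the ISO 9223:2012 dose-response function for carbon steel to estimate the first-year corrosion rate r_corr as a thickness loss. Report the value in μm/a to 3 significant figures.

carbon steel: T>10 °C ⇒ hinge -0.054·(27.1−10) = -0.9234
  Pd branch = 1.77·Pd^0.52·e^(0.02·RH+f) = 19.25 μm/a
  Cl⁻ term: 0.102·287.9^0.62·exp(0.033·68+0.04·27.1) = 95.21
  r_corr = 19.25 + 95.21 = 114.5 μm/a

r_corr = 114 μm/a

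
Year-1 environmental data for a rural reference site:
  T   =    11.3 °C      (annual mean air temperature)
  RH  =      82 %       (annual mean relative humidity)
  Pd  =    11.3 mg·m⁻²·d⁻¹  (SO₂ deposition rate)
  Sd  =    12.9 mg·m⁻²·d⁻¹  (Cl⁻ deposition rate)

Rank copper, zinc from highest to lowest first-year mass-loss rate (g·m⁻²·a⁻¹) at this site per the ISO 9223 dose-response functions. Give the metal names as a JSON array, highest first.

copper: f(T) = -0.080·(T−10) [T>10 °C] = -0.1040
  sulphur-dioxide contribution → 1.132 μm/a
  chloride contribution → 0.6809 μm/a
  ⇒ r_corr(copper) = 1.813 μm/a
  mass loss = 1.813 μm/a × 8.96 g/cm³ = 16.25 g·m⁻²·a⁻¹
zinc: f(T) = -0.071·(T−10) [T>10 °C] = -0.0923
  sulphur-dioxide contribution → 1.486 μm/a
  chloride contribution → 0.3785 μm/a
  ⇒ r_corr(zinc) = 1.865 μm/a
  mass loss = 1.865 μm/a × 7.14 g/cm³ = 13.31 g·m⁻²·a⁻¹
Ordering by g·m⁻²·a⁻¹: copper (16.2) > zinc (13.3)

["copper", "zinc"]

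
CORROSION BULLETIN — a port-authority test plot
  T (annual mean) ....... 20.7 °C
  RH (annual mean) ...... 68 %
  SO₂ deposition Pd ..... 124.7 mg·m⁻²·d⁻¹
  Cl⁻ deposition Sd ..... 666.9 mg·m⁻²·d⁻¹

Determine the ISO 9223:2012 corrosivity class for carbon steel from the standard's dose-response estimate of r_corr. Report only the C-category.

C5

carbon steel: f(T) = -0.054·(T−10) [T>10 °C] = -0.5778
  sulphur-dioxide contribution → 47.59 μm/a
  chloride contribution → 124.1 μm/a
  total first-year rate 171.7 μm/a
Category bounds: 80…200 μm/a bracket r_corr ⇒ C5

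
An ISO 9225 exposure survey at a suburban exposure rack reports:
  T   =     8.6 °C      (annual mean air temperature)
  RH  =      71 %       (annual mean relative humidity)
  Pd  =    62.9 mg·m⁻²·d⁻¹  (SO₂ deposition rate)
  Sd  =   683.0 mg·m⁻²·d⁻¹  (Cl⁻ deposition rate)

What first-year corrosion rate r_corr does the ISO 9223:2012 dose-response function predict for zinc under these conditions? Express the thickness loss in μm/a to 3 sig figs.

zinc: f(T) = +0.038·(T−10) [T≤10 °C] = -0.0532
  Pd branch = 0.0129·Pd^0.44·e^(0.046·RH+f) = 1.983 μm/a
  Cl⁻ term: 0.0175·683.0^0.57·exp(0.008·71+0.085·8.6) = 2.647
  r_corr = 1.983 + 2.647 = 4.63 μm/a

r_corr = 4.63 μm/a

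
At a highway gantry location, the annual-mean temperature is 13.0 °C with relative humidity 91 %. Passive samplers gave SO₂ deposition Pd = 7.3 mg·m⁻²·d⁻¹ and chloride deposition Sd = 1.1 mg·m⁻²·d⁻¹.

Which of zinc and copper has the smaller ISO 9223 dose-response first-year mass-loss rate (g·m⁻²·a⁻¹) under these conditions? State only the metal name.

zinc

zinc: temperature factor f = -0.071·(3.0) = -0.2130
  sulphur-dioxide contribution → 1.644 μm/a
  chloride contribution → 0.1155 μm/a
  ⇒ r_corr(zinc) = 1.76 μm/a
  mass loss = 1.76 μm/a × 7.14 g/cm³ = 12.56 g·m⁻²·a⁻¹
copper: f(T) = -0.080·(T−10) [T>10 °C] = -0.2400
  sulphur-dioxide contribution → 1.501 μm/a
  chloride contribution → 0.5264 μm/a
  total first-year rate 2.027 μm/a
  mass loss = 2.027 μm/a × 8.96 g/cm³ = 18.16 g·m⁻²·a⁻¹
Ordering by g·m⁻²·a⁻¹: copper (18.2) > zinc (12.6)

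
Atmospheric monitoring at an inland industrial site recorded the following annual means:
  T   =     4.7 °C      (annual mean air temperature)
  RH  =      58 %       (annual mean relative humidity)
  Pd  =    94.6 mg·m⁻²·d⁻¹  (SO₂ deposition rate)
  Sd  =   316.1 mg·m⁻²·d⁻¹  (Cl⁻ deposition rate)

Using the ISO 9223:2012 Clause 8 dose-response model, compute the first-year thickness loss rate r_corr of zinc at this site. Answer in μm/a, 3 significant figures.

r_corr = 2.23 μm/a

zinc: T≤10 °C ⇒ hinge +0.038·(4.7−10) = -0.2014
  sulphur-dioxide contribution → 1.125 μm/a
  chloride contribution → 1.104 μm/a
  total first-year rate 2.229 μm/a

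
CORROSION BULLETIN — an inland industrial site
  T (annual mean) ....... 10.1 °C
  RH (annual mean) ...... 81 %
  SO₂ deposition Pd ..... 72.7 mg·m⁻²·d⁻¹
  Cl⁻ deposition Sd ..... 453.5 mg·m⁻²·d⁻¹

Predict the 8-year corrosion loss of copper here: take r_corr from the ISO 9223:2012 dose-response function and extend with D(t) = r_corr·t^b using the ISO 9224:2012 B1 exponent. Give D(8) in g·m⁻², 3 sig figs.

copper: T>10 °C ⇒ hinge -0.080·(10.1−10) = -0.0080
  Pd branch = 0.0053·Pd^0.26·e^(0.059·RH+f) = 1.907 μm/a
  Cl⁻ term: 0.01025·453.5^0.27·exp(0.036·81+0.049·10.1) = 1.619
  r_corr = 1.907 + 1.619 = 3.526 μm/a
ISO 9224: D(t) = r_corr · t^b with b = 0.667 (copper, B1)
  D(8) = 3.526 × 8^0.667 = 3.526 × 4.003 = 14.11 μm
  Mass loss = 14.11 μm × 8.96 g/cm³ = 126.5 g·m⁻²

D(8) = 126 g·m⁻²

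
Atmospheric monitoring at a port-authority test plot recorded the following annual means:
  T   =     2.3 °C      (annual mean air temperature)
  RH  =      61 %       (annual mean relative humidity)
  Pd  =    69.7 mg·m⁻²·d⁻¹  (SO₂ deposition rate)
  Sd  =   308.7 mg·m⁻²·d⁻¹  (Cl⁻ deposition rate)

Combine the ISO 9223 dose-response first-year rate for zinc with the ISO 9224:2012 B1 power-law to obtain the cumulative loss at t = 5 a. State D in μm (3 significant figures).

D(5) = 7.18 μm

zinc: T≤10 °C ⇒ hinge +0.038·(2.3−10) = -0.2926
  sulphur-dioxide contribution → 1.031 μm/a
  chloride contribution → 0.9097 μm/a
  ⇒ r_corr(zinc) = 1.941 μm/a
Power-law: D(5) = r_corr · 5^0.813
  D(5) = 1.941 × 5^0.813 = 1.941 × 3.701 = 7.181 μm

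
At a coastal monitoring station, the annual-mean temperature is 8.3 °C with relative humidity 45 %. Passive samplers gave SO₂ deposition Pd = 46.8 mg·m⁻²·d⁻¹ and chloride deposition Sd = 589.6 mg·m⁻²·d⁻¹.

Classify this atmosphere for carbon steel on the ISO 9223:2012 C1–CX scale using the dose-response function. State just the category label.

carbon steel: f(T) = +0.150·(T−10) [T≤10 °C] = -0.2550
  Pd branch = 1.77·Pd^0.52·e^(0.02·RH+f) = 24.92 μm/a
  Cl⁻ term: 0.102·589.6^0.62·exp(0.033·45+0.04·8.3) = 32.77
  sum: 24.92 + 32.77 → r_corr = 57.69 μm/a
Category bounds: 50…80 μm/a bracket r_corr ⇒ C4

C4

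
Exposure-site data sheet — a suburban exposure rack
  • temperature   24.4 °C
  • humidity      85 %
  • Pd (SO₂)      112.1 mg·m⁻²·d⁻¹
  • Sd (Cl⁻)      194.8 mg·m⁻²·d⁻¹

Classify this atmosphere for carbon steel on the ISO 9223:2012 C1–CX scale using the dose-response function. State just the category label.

C5

carbon steel: f(T) = -0.054·(T−10) [T>10 °C] = -0.7776
  SO₂ term: 1.77·112.1^0.52·exp(0.02·85-0.7776) = 51.8
  Cl⁻ term: 0.102·194.8^0.62·exp(0.033·85+0.04·24.4) = 117.5
  r_corr = 51.8 + 117.5 = 169.4 μm/a
169 μm/a falls in (80, 200] for carbon steel → category C5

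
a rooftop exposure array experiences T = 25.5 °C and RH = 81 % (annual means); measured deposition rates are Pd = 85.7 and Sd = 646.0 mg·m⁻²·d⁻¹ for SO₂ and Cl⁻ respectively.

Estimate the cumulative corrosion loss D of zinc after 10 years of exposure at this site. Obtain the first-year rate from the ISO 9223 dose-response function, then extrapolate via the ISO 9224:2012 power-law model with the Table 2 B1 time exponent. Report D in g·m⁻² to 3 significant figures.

zinc: T>10 °C ⇒ hinge -0.071·(25.5−10) = -1.1005
  Pd branch = 0.0129·Pd^0.44·e^(0.046·RH+f) = 1.263 μm/a
  Sd branch = 0.0175·Sd^0.57·e^(0.008·RH+0.085·T) = 11.68 μm/a
  sum: 1.263 + 11.68 → r_corr = 12.95 μm/a
Long-term exponent b (ISO 9224 Table 2, B1) = 0.813
  D(10) = 12.95 × 10^0.813 = 12.95 × 6.501 = 84.18 μm
  Mass loss = 84.18 μm × 7.14 g/cm³ = 601 g·m⁻²

D(10) = 601 g·m⁻²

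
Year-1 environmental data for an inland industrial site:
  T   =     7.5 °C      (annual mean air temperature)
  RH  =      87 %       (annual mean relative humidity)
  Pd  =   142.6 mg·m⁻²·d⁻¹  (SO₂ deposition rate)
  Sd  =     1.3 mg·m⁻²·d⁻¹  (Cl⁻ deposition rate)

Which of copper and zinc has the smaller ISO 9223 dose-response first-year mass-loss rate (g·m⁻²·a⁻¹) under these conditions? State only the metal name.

copper

copper: f(T) = +0.126·(T−10) [T≤10 °C] = -0.3150
  sulphur-dioxide contribution → 2.381 μm/a
  chloride contribution → 0.3642 μm/a
  total first-year rate 2.745 μm/a
  mass loss = 2.745 μm/a × 8.96 g/cm³ = 24.6 g·m⁻²·a⁻¹
zinc: f(T) = +0.038·(T−10) [T≤10 °C] = -0.0950
  sulphur-dioxide contribution → 5.691 μm/a
  chloride contribution → 0.07711 μm/a
  ⇒ r_corr(zinc) = 5.768 μm/a
  mass loss = 5.768 μm/a × 7.14 g/cm³ = 41.18 g·m⁻²·a⁻¹
Ordering by g·m⁻²·a⁻¹: zinc (41.2) > copper (24.6)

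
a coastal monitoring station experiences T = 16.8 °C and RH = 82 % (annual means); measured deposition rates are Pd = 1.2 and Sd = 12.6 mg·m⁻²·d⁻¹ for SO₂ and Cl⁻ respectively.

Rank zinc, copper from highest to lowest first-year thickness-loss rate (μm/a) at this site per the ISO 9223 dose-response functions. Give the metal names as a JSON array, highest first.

["copper", "zinc"]

zinc: temperature factor f = -0.071·(6.8) = -0.4828
  SO₂ term: 0.0129·1.2^0.44·exp(0.046·82-0.4828) = 0.3749
  Sd branch = 0.0175·Sd^0.57·e^(0.008·RH+0.085·T) = 0.5961 μm/a
  sum: 0.3749 + 0.5961 → r_corr = 0.971 μm/a
copper: T>10 °C ⇒ hinge -0.080·(16.8−10) = -0.5440
  Pd branch = 0.0053·Pd^0.26·e^(0.059·RH+f) = 0.4071 μm/a
  Sd branch = 0.01025·Sd^0.27·e^(0.036·RH+0.049·T) = 0.8859 μm/a
  r_corr = 0.4071 + 0.8859 = 1.293 μm/a
Ordering by μm/a: copper (1.29) > zinc (0.971)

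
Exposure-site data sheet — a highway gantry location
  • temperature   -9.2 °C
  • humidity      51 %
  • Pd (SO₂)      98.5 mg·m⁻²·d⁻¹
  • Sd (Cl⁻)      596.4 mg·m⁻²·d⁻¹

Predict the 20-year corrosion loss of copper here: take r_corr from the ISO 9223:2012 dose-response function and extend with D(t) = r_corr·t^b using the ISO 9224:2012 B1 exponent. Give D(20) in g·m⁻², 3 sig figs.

copper: temperature factor f = +0.126·(-19.2) = -2.4192
  SO₂ term: 0.0053·98.5^0.26·exp(0.059·51-2.4192) = 0.03153
  Cl⁻ term: 0.01025·596.4^0.27·exp(0.036·51+0.049·-9.2) = 0.23
  sum: 0.03153 + 0.23 → r_corr = 0.2615 μm/a
ISO 9224: D(t) = r_corr · t^b with b = 0.667 (copper, B1)
  D(20) = 0.2615 × 20^0.667 = 0.2615 × 7.375 = 1.929 μm
  Mass loss = 1.929 μm × 8.96 g/cm³ = 17.28 g·m⁻²

D(20) = 17.3 g·m⁻²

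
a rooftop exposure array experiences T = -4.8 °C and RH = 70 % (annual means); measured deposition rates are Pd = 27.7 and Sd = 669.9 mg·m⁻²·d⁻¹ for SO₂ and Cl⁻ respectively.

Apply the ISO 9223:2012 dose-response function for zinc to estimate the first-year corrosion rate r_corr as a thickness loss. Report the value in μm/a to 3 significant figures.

zinc: temperature factor f = +0.038·(-14.8) = -0.5624
  Pd branch = 0.0129·Pd^0.44·e^(0.046·RH+f) = 0.7933 μm/a
  Cl⁻ term: 0.0175·669.9^0.57·exp(0.008·70+0.085·-4.8) = 0.8315
  r_corr = 0.7933 + 0.8315 = 1.625 μm/a

r_corr = 1.62 μm/a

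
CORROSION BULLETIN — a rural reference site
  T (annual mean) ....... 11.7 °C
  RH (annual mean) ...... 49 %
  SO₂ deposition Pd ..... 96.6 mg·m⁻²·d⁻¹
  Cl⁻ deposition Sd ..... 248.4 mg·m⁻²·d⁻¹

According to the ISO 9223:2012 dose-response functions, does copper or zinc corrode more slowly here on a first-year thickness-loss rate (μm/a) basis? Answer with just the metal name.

copper

copper: f(T) = -0.080·(T−10) [T>10 °C] = -0.1360
  Pd branch = 0.0053·Pd^0.26·e^(0.059·RH+f) = 0.2734 μm/a
  Cl⁻ term: 0.01025·248.4^0.27·exp(0.036·49+0.049·11.7) = 0.4704
  sum: 0.2734 + 0.4704 → r_corr = 0.7439 μm/a
zinc: temperature factor f = -0.071·(1.7) = -0.1207
  Pd branch = 0.0129·Pd^0.44·e^(0.046·RH+f) = 0.8137 μm/a
  Cl⁻ term: 0.0175·248.4^0.57·exp(0.008·49+0.085·11.7) = 1.623
  r_corr = 0.8137 + 1.623 = 2.437 μm/a
Ordering by μm/a: zinc (2.44) > copper (0.744)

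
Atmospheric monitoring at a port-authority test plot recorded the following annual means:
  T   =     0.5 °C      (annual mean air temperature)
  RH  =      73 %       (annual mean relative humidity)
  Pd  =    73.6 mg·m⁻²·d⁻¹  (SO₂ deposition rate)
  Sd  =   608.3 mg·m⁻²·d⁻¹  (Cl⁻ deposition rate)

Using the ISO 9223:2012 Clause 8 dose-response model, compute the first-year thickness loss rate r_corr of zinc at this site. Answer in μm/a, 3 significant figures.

r_corr = 2.98 μm/a

zinc: temperature factor f = +0.038·(-9.5) = -0.3610
  SO₂ term: 0.0129·73.6^0.44·exp(0.046·73-0.3610) = 1.712
  Cl⁻ term: 0.0175·608.3^0.57·exp(0.008·73+0.085·0.5) = 1.265
  r_corr = 1.712 + 1.265 = 2.977 μm/a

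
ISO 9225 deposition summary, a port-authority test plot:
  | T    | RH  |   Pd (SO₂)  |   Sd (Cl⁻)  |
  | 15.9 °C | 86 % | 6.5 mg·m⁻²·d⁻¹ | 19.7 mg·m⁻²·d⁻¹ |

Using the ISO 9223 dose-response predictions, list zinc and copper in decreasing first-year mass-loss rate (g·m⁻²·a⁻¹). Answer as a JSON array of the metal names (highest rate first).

["copper", "zinc"]

zinc: f(T) = -0.071·(T−10) [T>10 °C] = -0.4189
  sulphur-dioxide contribution → 1.01 μm/a
  chloride contribution → 0.7356 μm/a
  ⇒ r_corr(zinc) = 1.746 μm/a
  mass loss = 1.746 μm/a × 7.14 g/cm³ = 12.46 g·m⁻²·a⁻¹
copper: temperature factor f = -0.080·(5.9) = -0.4720
  sulphur-dioxide contribution → 0.8595 μm/a
  chloride contribution → 1.104 μm/a
  total first-year rate 1.964 μm/a
  mass loss = 1.964 μm/a × 8.96 g/cm³ = 17.6 g·m⁻²·a⁻¹
Ordering by g·m⁻²·a⁻¹: copper (17.6) > zinc (12.5)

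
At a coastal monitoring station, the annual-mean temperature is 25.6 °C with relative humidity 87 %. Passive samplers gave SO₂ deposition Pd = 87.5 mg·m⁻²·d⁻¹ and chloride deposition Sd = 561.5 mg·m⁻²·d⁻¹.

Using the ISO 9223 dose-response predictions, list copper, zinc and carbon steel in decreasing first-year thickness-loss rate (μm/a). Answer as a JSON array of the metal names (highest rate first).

["carbon steel", "zinc", "copper"]

copper: f(T) = -0.080·(T−10) [T>10 °C] = -1.2480
  SO₂ term: 0.0053·87.5^0.26·exp(0.059·87-1.2480) = 0.825
  Cl⁻ term: 0.01025·561.5^0.27·exp(0.036·87+0.049·25.6) = 4.55
  sum: 0.825 + 4.55 → r_corr = 5.375 μm/a
zinc: f(T) = -0.071·(T−10) [T>10 °C] = -1.1076
  SO₂ term: 0.0129·87.5^0.44·exp(0.046·87-1.1076) = 1.668
  Cl⁻ term: 0.0175·561.5^0.57·exp(0.008·87+0.085·25.6) = 11.41
  r_corr = 1.668 + 11.41 = 13.08 μm/a
carbon steel: temperature factor f = -0.054·(15.6) = -0.8424
  Pd branch = 1.77·Pd^0.52·e^(0.02·RH+f) = 44.43 μm/a
  Cl⁻ term: 0.102·561.5^0.62·exp(0.033·87+0.04·25.6) = 254
  r_corr = 44.43 + 254 = 298.4 μm/a
Ordering by μm/a: carbon steel (298) > zinc (13.1) > copper (5.38)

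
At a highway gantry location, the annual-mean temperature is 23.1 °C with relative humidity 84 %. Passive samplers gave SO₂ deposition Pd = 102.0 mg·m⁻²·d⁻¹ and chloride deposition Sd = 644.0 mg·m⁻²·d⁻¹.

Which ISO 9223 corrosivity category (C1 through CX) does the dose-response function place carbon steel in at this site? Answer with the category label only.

carbon steel: temperature factor f = -0.054·(13.1) = -0.7074
  sulphur-dioxide contribution → 51.86 μm/a
  chloride contribution → 226.6 μm/a
  ⇒ r_corr(carbon steel) = 278.5 μm/a
Category bounds: 200…700 μm/a bracket r_corr ⇒ CX

CX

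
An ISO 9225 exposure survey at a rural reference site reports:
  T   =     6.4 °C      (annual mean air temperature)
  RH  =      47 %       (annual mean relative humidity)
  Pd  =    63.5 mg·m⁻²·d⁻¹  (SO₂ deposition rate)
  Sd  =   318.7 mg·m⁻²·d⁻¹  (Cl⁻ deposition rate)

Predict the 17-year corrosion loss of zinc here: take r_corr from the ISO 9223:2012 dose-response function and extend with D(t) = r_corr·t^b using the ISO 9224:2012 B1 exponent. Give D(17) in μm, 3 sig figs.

zinc: T≤10 °C ⇒ hinge +0.038·(6.4−10) = -0.1368
  SO₂ term: 0.0129·63.5^0.44·exp(0.046·47-0.1368) = 0.6072
  Sd branch = 0.0175·Sd^0.57·e^(0.008·RH+0.085·T) = 1.174 μm/a
  r_corr = 0.6072 + 1.174 = 1.781 μm/a
Power-law: D(17) = r_corr · 17^0.813
  D(17) = 1.781 × 17^0.813 = 1.781 × 10.01 = 17.82 μm

D(17) = 17.8 μm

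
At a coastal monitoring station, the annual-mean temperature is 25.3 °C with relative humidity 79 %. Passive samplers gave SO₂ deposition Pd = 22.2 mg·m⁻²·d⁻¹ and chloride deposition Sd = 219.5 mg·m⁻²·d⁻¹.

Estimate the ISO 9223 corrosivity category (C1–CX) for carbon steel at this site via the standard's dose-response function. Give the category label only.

carbon steel: f(T) = -0.054·(T−10) [T>10 °C] = -0.8262
  Pd branch = 1.77·Pd^0.52·e^(0.02·RH+f) = 18.86 μm/a
  Sd branch = 0.102·Sd^0.62·e^(0.033·RH+0.04·T) = 107.6 μm/a
  r_corr = 18.86 + 107.6 = 126.5 μm/a
Category bounds: 80…200 μm/a bracket r_corr ⇒ C5

C5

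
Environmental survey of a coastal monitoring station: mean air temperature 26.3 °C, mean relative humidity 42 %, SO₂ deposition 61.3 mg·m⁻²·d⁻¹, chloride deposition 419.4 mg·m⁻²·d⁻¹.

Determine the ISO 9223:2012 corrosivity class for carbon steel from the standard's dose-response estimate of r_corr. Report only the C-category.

carbon steel: T>10 °C ⇒ hinge -0.054·(26.3−10) = -0.8802
  Pd branch = 1.77·Pd^0.52·e^(0.02·RH+f) = 14.45 μm/a
  Cl⁻ term: 0.102·419.4^0.62·exp(0.033·42+0.04·26.3) = 49.37
  sum: 14.45 + 49.37 → r_corr = 63.82 μm/a
ISO 9223 Table 2 (carbon steel): 50 < 63.8 ≤ 80 μm/a ⇒ C4

C4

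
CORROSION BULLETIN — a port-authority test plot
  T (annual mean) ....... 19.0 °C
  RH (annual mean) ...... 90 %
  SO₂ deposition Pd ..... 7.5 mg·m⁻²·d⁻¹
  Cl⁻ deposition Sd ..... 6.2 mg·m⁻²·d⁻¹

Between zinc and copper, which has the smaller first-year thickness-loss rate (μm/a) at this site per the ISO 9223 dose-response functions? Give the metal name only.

zinc

zinc: temperature factor f = -0.071·(9.0) = -0.6390
  sulphur-dioxide contribution → 1.038 μm/a
  chloride contribution → 0.5114 μm/a
  ⇒ r_corr(zinc) = 1.549 μm/a
copper: f(T) = -0.080·(T−10) [T>10 °C] = -0.7200
  sulphur-dioxide contribution → 0.8815 μm/a
  chloride contribution → 1.087 μm/a
  total first-year rate 1.968 μm/a
Ordering by μm/a: copper (1.97) > zinc (1.55)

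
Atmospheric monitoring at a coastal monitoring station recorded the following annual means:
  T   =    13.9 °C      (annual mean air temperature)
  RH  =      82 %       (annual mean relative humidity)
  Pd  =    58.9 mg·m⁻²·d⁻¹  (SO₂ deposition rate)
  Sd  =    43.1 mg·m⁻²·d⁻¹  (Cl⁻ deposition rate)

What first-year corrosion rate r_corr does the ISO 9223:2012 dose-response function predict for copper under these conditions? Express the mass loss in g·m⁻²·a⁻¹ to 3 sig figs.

copper: temperature factor f = -0.080·(3.9) = -0.3120
  Pd branch = 0.0053·Pd^0.26·e^(0.059·RH+f) = 1.413 μm/a
  Sd branch = 0.01025·Sd^0.27·e^(0.036·RH+0.049·T) = 1.071 μm/a
  r_corr = 1.413 + 1.071 = 2.484 μm/a
Convert to mass loss: 2.484 μm/a × 8.96 g/cm³ = 22.26 g·m⁻²·a⁻¹

r_corr = 22.3 g·m⁻²·a⁻¹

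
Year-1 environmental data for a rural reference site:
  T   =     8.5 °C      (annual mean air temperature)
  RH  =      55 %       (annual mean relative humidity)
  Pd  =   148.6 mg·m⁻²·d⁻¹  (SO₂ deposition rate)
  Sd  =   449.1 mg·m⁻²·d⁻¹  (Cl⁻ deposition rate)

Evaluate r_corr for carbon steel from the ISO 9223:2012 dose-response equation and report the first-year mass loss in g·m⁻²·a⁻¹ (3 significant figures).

carbon steel: f(T) = +0.150·(T−10) [T≤10 °C] = -0.2250
  Pd branch = 1.77·Pd^0.52·e^(0.02·RH+f) = 57.2 μm/a
  Cl⁻ term: 0.102·449.1^0.62·exp(0.033·55+0.04·8.5) = 38.81
  r_corr = 57.2 + 38.81 = 96.02 μm/a
Convert to mass loss: 96.02 μm/a × 7.85 g/cm³ = 753.7 g·m⁻²·a⁻¹

r_corr = 754 g·m⁻²·a⁻¹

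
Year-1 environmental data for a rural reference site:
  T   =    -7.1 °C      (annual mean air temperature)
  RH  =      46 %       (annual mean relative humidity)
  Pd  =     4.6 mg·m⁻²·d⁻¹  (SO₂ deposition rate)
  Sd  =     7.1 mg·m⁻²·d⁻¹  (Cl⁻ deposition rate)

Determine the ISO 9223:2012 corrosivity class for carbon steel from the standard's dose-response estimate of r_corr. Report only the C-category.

carbon steel: f(T) = +0.150·(T−10) [T≤10 °C] = -2.5650
  SO₂ term: 1.77·4.6^0.52·exp(0.02·46-2.5650) = 0.7554
  Sd branch = 0.102·Sd^0.62·e^(0.033·RH+0.04·T) = 1.181 μm/a
  r_corr = 0.7554 + 1.181 = 1.937 μm/a
ISO 9223 Table 2 (carbon steel): 1.3 < 1.94 ≤ 25 μm/a ⇒ C2

C2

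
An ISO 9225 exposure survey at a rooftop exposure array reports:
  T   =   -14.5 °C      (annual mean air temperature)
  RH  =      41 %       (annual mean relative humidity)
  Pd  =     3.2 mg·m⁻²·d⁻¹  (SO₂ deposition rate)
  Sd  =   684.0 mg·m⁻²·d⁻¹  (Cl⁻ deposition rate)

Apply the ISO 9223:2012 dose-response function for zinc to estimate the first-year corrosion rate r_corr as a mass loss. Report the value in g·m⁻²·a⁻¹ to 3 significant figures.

r_corr = 2.49 g·m⁻²·a⁻¹

zinc: f(T) = +0.038·(T−10) [T≤10 °C] = -0.9310
  sulphur-dioxide contribution → 0.05593 μm/a
  chloride contribution → 0.2926 μm/a
  total first-year rate 0.3485 μm/a
Convert to mass loss: 0.3485 μm/a × 7.14 g/cm³ = 2.488 g·m⁻²·a⁻¹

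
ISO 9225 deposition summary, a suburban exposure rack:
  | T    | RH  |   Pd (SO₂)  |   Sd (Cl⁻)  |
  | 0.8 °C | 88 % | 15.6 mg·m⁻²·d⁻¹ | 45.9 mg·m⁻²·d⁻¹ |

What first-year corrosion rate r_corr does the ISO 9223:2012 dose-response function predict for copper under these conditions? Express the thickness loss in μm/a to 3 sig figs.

r_corr = 1.32 μm/a

copper: temperature factor f = +0.126·(-9.2) = -1.1592
  Pd branch = 0.0053·Pd^0.26·e^(0.059·RH+f) = 0.6108 μm/a
  Cl⁻ term: 0.01025·45.9^0.27·exp(0.036·88+0.049·0.8) = 0.7117
  sum: 0.6108 + 0.7117 → r_corr = 1.322 μm/a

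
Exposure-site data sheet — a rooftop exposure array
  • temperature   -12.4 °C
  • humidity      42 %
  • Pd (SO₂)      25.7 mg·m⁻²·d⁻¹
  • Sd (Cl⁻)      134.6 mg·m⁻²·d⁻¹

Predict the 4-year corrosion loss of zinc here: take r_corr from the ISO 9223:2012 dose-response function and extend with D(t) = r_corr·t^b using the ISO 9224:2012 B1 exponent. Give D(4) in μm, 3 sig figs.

D(4) = 0.920 μm

zinc: temperature factor f = +0.038·(-22.4) = -0.8512
  Pd branch = 0.0129·Pd^0.44·e^(0.046·RH+f) = 0.1586 μm/a
  Cl⁻ term: 0.0175·134.6^0.57·exp(0.008·42+0.085·-12.4) = 0.1396
  sum: 0.1586 + 0.1396 → r_corr = 0.2982 μm/a
Power-law: D(4) = r_corr · 4^0.813
  D(4) = 0.2982 × 4^0.813 = 0.2982 × 3.087 = 0.9203 μm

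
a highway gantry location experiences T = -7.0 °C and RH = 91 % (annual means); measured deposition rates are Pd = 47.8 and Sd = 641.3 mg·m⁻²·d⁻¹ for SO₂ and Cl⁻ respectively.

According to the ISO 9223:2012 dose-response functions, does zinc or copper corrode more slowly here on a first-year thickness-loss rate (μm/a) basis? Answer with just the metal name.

copper

zinc: temperature factor f = +0.038·(-17.0) = -0.6460
  Pd branch = 0.0129·Pd^0.44·e^(0.046·RH+f) = 2.437 μm/a
  Sd branch = 0.0175·Sd^0.57·e^(0.008·RH+0.085·T) = 0.7958 μm/a
  r_corr = 2.437 + 0.7958 = 3.233 μm/a
copper: temperature factor f = +0.126·(-17.0) = -2.1420
  Pd branch = 0.0053·Pd^0.26·e^(0.059·RH+f) = 0.3651 μm/a
  Cl⁻ term: 0.01025·641.3^0.27·exp(0.036·91+0.049·-7.0) = 1.103
  sum: 0.3651 + 1.103 → r_corr = 1.468 μm/a
Ordering by μm/a: zinc (3.23) > copper (1.47)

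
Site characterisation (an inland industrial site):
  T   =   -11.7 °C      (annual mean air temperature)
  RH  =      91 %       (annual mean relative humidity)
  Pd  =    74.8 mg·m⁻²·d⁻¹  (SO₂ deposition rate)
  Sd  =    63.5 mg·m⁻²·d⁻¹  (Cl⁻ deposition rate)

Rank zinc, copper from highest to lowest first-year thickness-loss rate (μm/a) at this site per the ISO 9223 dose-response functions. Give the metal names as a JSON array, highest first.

zinc: T≤10 °C ⇒ hinge +0.038·(-11.7−10) = -0.8246
  SO₂ term: 0.0129·74.8^0.44·exp(0.046·91-0.8246) = 2.483
  Cl⁻ term: 0.0175·63.5^0.57·exp(0.008·91+0.085·-11.7) = 0.1428
  r_corr = 2.483 + 0.1428 = 2.626 μm/a
copper: f(T) = +0.126·(T−10) [T≤10 °C] = -2.7342
  SO₂ term: 0.0053·74.8^0.26·exp(0.059·91-2.7342) = 0.2269
  Cl⁻ term: 0.01025·63.5^0.27·exp(0.036·91+0.049·-11.7) = 0.4691
  sum: 0.2269 + 0.4691 → r_corr = 0.6959 μm/a
Ordering by μm/a: zinc (2.63) > copper (0.696)

["zinc", "copper"]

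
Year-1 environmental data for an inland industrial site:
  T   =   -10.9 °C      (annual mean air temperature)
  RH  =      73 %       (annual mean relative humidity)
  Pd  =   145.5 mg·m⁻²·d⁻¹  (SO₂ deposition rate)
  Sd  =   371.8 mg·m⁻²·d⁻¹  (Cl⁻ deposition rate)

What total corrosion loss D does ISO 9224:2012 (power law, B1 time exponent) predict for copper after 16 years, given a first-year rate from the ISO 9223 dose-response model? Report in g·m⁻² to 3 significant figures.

D(16) = 29.3 g·m⁻²

copper: f(T) = +0.126·(T−10) [T≤10 °C] = -2.6334
  sulphur-dioxide contribution → 0.1031 μm/a
  chloride contribution → 0.4112 μm/a
  ⇒ r_corr(copper) = 0.5144 μm/a
Long-term exponent b (ISO 9224 Table 2, B1) = 0.667
  D(16) = 0.5144 × 16^0.667 = 0.5144 × 6.355 = 3.269 μm
  Mass loss = 3.269 μm × 8.96 g/cm³ = 29.29 g·m⁻²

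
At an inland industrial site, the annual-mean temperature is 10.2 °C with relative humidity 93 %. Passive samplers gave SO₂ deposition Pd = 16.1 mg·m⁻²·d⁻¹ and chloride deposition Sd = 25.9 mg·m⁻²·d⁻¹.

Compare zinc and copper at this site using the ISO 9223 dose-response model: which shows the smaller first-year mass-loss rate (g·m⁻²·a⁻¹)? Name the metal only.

zinc: T>10 °C ⇒ hinge -0.071·(10.2−10) = -0.0142
  SO₂ term: 0.0129·16.1^0.44·exp(0.046·93-0.0142) = 3.114
  Cl⁻ term: 0.0175·25.9^0.57·exp(0.008·93+0.085·10.2) = 0.5601
  sum: 3.114 + 0.5601 → r_corr = 3.674 μm/a
  mass loss = 3.674 μm/a × 7.14 g/cm³ = 26.23 g·m⁻²·a⁻¹
copper: T>10 °C ⇒ hinge -0.080·(10.2−10) = -0.0160
  SO₂ term: 0.0053·16.1^0.26·exp(0.059·93-0.0160) = 2.595
  Cl⁻ term: 0.01025·25.9^0.27·exp(0.036·93+0.049·10.2) = 1.157
  r_corr = 2.595 + 1.157 = 3.752 μm/a
  mass loss = 3.752 μm/a × 8.96 g/cm³ = 33.62 g·m⁻²·a⁻¹
Ordering by g·m⁻²·a⁻¹: copper (33.6) > zinc (26.2)

zinc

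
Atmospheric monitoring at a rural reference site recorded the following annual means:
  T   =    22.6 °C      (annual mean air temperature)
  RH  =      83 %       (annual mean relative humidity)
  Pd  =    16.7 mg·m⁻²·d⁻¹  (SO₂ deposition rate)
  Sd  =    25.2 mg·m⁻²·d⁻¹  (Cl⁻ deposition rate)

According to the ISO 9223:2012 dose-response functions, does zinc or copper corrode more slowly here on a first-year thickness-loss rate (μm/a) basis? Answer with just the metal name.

copper

zinc: temperature factor f = -0.071·(12.6) = -0.8946
  SO₂ term: 0.0129·16.7^0.44·exp(0.046·83-0.8946) = 0.8283
  Sd branch = 0.0175·Sd^0.57·e^(0.008·RH+0.085·T) = 1.46 μm/a
  r_corr = 0.8283 + 1.46 = 2.289 μm/a
copper: temperature factor f = -0.080·(12.6) = -1.0080
  Pd branch = 0.0053·Pd^0.26·e^(0.059·RH+f) = 0.5385 μm/a
  Sd branch = 0.01025·Sd^0.27·e^(0.036·RH+0.049·T) = 1.471 μm/a
  r_corr = 0.5385 + 1.471 = 2.01 μm/a
Ordering by μm/a: zinc (2.29) > copper (2.01)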